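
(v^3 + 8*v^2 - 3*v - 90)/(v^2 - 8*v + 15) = (v^2 + 11*v + 30)/(v - 5)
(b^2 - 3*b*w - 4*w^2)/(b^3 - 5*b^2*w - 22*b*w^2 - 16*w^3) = (-b + 4*w)/(-b^2 + 6*b*w + 16*w^2)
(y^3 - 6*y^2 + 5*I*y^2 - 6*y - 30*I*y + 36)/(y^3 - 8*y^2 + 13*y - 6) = (y^2 + 5*I*y - 6)/(y^2 - 2*y + 1)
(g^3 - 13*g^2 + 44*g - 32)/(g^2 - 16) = (g^2 - 9*g + 8)/(g + 4)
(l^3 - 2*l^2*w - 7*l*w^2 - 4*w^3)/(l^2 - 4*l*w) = l + 2*w + w^2/l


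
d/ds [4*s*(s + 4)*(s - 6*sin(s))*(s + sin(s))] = 4*s*(s + 4)*(s - 6*sin(s))*(cos(s) + 1) - 4*s*(s + 4)*(s + sin(s))*(6*cos(s) - 1) + 4*s*(s - 6*sin(s))*(s + sin(s)) + 4*(s + 4)*(s - 6*sin(s))*(s + sin(s))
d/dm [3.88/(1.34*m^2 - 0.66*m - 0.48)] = (2.5608 - 10.3984*m)/(-1.34*m^2 + 0.66*m + 0.48)^2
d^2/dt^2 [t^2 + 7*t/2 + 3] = 2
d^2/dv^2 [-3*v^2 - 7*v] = -6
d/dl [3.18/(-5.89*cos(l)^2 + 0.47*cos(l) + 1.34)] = (1.4946 - 37.4604*cos(l))*sin(l)/(-5.89*cos(l)^2 + 0.47*cos(l) + 1.34)^2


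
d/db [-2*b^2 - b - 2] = -4*b - 1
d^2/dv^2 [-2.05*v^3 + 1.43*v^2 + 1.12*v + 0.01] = 2.86 - 12.3*v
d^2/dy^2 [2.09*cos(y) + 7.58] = -2.09*cos(y)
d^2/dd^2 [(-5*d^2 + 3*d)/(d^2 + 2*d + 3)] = 2*(13*d^3 + 45*d^2 - 27*d - 63)/(d^6 + 6*d^5 + 21*d^4 + 44*d^3 + 63*d^2 + 54*d + 27)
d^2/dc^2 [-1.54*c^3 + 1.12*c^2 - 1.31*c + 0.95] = 2.24 - 9.24*c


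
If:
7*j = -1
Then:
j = -1/7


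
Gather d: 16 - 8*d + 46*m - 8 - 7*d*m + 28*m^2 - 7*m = d*(-7*m - 8) + 28*m^2 + 39*m + 8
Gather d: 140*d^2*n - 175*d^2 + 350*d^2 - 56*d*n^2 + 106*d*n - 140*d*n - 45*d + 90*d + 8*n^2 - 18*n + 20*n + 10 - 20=d^2*(140*n + 175) + d*(-56*n^2 - 34*n + 45) + 8*n^2 + 2*n - 10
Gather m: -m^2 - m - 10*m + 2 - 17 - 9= -m^2 - 11*m - 24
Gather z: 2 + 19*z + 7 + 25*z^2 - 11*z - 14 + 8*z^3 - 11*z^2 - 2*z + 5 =8*z^3 + 14*z^2 + 6*z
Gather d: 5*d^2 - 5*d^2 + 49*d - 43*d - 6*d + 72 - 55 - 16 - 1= 0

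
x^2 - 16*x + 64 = (x - 8)^2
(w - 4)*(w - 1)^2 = w^3 - 6*w^2 + 9*w - 4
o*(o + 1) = o^2 + o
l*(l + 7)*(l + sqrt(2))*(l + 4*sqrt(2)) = l^4 + 7*l^3 + 5*sqrt(2)*l^3 + 8*l^2 + 35*sqrt(2)*l^2 + 56*l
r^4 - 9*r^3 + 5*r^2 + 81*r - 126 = (r - 7)*(r - 3)*(r - 2)*(r + 3)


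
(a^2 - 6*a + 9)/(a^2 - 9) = (a - 3)/(a + 3)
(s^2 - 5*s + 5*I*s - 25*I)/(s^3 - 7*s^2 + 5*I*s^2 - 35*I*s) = (s - 5)/(s*(s - 7))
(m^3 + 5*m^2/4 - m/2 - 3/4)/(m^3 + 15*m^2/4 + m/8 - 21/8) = 2*(m + 1)/(2*m + 7)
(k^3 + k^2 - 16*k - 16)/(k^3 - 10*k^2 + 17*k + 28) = (k + 4)/(k - 7)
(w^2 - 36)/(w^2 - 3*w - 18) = (w + 6)/(w + 3)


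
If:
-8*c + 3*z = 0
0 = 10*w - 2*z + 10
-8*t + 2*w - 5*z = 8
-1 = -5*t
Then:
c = -87/92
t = 1/5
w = -173/115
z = -58/23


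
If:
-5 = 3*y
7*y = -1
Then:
No Solution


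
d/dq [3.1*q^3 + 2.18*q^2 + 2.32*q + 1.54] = 9.3*q^2 + 4.36*q + 2.32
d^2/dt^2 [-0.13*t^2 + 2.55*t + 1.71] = -0.260000000000000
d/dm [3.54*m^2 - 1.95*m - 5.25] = 7.08*m - 1.95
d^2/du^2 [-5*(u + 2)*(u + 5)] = -10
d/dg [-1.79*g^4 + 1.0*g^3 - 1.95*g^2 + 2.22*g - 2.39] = -7.16*g^3 + 3.0*g^2 - 3.9*g + 2.22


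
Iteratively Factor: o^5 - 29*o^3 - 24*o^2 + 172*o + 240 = (o - 3)*(o^4 + 3*o^3 - 20*o^2 - 84*o - 80) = (o - 3)*(o + 4)*(o^3 - o^2 - 16*o - 20) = (o - 5)*(o - 3)*(o + 4)*(o^2 + 4*o + 4) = (o - 5)*(o - 3)*(o + 2)*(o + 4)*(o + 2)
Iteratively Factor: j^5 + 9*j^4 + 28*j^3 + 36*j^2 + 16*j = (j + 1)*(j^4 + 8*j^3 + 20*j^2 + 16*j) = j*(j + 1)*(j^3 + 8*j^2 + 20*j + 16) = j*(j + 1)*(j + 2)*(j^2 + 6*j + 8) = j*(j + 1)*(j + 2)^2*(j + 4)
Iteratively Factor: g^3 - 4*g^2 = (g)*(g^2 - 4*g) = g*(g - 4)*(g)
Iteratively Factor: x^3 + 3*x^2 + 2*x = (x)*(x^2 + 3*x + 2) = x*(x + 1)*(x + 2)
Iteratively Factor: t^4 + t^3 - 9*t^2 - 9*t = (t + 3)*(t^3 - 2*t^2 - 3*t) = (t - 3)*(t + 3)*(t^2 + t) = t*(t - 3)*(t + 3)*(t + 1)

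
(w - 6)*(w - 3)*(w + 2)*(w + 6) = w^4 - w^3 - 42*w^2 + 36*w + 216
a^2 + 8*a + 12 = (a + 2)*(a + 6)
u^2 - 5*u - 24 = (u - 8)*(u + 3)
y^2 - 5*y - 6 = (y - 6)*(y + 1)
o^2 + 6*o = o*(o + 6)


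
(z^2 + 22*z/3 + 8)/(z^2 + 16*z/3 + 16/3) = (z + 6)/(z + 4)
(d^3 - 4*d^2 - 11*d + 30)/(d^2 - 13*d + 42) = (d^3 - 4*d^2 - 11*d + 30)/(d^2 - 13*d + 42)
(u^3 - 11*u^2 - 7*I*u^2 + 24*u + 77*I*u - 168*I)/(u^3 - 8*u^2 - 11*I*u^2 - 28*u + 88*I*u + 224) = (u - 3)/(u - 4*I)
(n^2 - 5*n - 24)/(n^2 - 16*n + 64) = (n + 3)/(n - 8)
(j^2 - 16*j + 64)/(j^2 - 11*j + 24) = (j - 8)/(j - 3)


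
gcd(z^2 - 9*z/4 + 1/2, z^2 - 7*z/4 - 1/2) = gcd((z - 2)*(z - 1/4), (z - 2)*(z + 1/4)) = z - 2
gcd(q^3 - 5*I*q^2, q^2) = q^2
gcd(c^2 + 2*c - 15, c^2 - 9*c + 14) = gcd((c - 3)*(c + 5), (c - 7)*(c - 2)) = 1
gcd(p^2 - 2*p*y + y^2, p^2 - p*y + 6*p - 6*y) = -p + y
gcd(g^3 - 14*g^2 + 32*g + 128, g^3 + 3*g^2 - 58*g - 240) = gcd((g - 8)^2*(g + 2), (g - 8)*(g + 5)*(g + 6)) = g - 8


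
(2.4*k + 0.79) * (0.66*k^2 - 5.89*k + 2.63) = 1.584*k^3 - 13.6146*k^2 + 1.6589*k + 2.0777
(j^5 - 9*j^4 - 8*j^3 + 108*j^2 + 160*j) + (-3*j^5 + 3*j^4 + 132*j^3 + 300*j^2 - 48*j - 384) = -2*j^5 - 6*j^4 + 124*j^3 + 408*j^2 + 112*j - 384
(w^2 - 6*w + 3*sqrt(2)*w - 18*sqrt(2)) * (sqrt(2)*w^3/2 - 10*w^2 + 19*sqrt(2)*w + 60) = sqrt(2)*w^5/2 - 7*w^4 - 3*sqrt(2)*w^4 - 11*sqrt(2)*w^3 + 42*w^3 + 66*sqrt(2)*w^2 + 174*w^2 - 1044*w + 180*sqrt(2)*w - 1080*sqrt(2)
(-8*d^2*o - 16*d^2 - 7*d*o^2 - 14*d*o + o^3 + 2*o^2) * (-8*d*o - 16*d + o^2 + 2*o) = 64*d^3*o^2 + 256*d^3*o + 256*d^3 + 48*d^2*o^3 + 192*d^2*o^2 + 192*d^2*o - 15*d*o^4 - 60*d*o^3 - 60*d*o^2 + o^5 + 4*o^4 + 4*o^3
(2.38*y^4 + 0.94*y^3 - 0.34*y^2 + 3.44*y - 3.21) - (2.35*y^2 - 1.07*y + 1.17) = 2.38*y^4 + 0.94*y^3 - 2.69*y^2 + 4.51*y - 4.38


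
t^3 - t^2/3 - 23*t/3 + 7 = (t - 7/3)*(t - 1)*(t + 3)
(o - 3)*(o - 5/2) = o^2 - 11*o/2 + 15/2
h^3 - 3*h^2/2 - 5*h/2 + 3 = (h - 2)*(h - 1)*(h + 3/2)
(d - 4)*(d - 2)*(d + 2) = d^3 - 4*d^2 - 4*d + 16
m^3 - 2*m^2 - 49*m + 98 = (m - 7)*(m - 2)*(m + 7)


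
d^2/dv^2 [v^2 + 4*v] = 2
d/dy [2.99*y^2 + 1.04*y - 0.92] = 5.98*y + 1.04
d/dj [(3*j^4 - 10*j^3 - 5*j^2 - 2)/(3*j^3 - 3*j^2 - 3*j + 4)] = (9*j^6 - 18*j^5 + 18*j^4 + 108*j^3 - 87*j^2 - 52*j - 6)/(9*j^6 - 18*j^5 - 9*j^4 + 42*j^3 - 15*j^2 - 24*j + 16)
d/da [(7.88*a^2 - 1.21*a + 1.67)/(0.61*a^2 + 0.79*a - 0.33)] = (6.9633*a^2 - 7.2382*a - 0.92)/(0.3721*a^4 + 0.9638*a^3 + 0.2215*a^2 - 0.5214*a + 0.1089)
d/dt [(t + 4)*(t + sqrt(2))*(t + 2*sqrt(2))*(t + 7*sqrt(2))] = 4*t^3 + 12*t^2 + 30*sqrt(2)*t^2 + 92*t + 80*sqrt(2)*t + 28*sqrt(2) + 184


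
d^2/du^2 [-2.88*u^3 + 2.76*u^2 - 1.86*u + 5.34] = 5.52 - 17.28*u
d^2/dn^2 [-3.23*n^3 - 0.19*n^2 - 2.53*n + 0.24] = -19.38*n - 0.38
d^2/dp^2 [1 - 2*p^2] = -4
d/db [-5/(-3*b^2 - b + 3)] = 5*(-6*b - 1)/(3*b^2 + b - 3)^2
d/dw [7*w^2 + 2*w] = 14*w + 2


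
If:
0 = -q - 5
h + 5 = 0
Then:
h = -5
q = -5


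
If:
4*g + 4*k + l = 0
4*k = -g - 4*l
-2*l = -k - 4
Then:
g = 16/13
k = -20/13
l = 16/13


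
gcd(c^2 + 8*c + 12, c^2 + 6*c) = c + 6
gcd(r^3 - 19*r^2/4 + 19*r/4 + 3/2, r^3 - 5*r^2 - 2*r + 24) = r - 3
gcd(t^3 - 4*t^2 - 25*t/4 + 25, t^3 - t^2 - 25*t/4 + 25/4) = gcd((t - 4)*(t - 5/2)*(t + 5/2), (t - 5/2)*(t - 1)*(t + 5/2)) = t^2 - 25/4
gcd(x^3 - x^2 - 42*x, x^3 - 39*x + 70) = 1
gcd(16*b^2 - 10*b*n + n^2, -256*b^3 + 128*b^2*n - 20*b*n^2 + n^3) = 8*b - n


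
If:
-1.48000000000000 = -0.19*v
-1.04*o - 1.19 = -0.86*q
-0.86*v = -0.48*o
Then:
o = 13.96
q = 18.26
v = 7.79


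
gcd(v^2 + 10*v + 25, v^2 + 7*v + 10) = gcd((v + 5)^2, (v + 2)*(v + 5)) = v + 5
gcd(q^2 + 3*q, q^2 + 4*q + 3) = q + 3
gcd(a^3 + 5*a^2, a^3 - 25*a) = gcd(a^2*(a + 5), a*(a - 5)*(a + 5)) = a^2 + 5*a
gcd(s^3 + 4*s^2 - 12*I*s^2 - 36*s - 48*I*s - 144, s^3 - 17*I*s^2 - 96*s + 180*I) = s^2 - 12*I*s - 36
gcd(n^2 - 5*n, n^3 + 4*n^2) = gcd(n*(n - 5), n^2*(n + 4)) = n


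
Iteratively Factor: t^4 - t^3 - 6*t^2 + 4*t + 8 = (t - 2)*(t^3 + t^2 - 4*t - 4) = (t - 2)*(t + 2)*(t^2 - t - 2) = (t - 2)^2*(t + 2)*(t + 1)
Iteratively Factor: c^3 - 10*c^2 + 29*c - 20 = (c - 5)*(c^2 - 5*c + 4) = (c - 5)*(c - 1)*(c - 4)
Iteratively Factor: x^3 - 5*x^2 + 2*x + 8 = (x + 1)*(x^2 - 6*x + 8) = (x - 2)*(x + 1)*(x - 4)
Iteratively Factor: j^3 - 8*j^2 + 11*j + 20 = (j - 5)*(j^2 - 3*j - 4) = (j - 5)*(j - 4)*(j + 1)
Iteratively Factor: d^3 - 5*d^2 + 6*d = (d - 3)*(d^2 - 2*d) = d*(d - 3)*(d - 2)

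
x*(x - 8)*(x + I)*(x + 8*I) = x^4 - 8*x^3 + 9*I*x^3 - 8*x^2 - 72*I*x^2 + 64*x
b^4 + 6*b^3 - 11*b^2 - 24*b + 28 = (b - 2)*(b - 1)*(b + 2)*(b + 7)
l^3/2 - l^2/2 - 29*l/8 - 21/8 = (l/2 + 1/2)*(l - 7/2)*(l + 3/2)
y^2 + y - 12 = (y - 3)*(y + 4)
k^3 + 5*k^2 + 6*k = k*(k + 2)*(k + 3)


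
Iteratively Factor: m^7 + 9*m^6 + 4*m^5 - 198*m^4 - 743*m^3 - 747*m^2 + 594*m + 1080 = (m + 3)*(m^6 + 6*m^5 - 14*m^4 - 156*m^3 - 275*m^2 + 78*m + 360) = (m + 2)*(m + 3)*(m^5 + 4*m^4 - 22*m^3 - 112*m^2 - 51*m + 180) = (m - 5)*(m + 2)*(m + 3)*(m^4 + 9*m^3 + 23*m^2 + 3*m - 36) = (m - 5)*(m - 1)*(m + 2)*(m + 3)*(m^3 + 10*m^2 + 33*m + 36) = (m - 5)*(m - 1)*(m + 2)*(m + 3)*(m + 4)*(m^2 + 6*m + 9) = (m - 5)*(m - 1)*(m + 2)*(m + 3)^2*(m + 4)*(m + 3)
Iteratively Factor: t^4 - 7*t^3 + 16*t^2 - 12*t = (t - 3)*(t^3 - 4*t^2 + 4*t) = (t - 3)*(t - 2)*(t^2 - 2*t) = (t - 3)*(t - 2)^2*(t)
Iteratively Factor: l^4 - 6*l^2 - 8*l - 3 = (l + 1)*(l^3 - l^2 - 5*l - 3) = (l + 1)^2*(l^2 - 2*l - 3) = (l + 1)^3*(l - 3)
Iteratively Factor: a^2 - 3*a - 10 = (a - 5)*(a + 2)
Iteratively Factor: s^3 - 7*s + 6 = (s + 3)*(s^2 - 3*s + 2) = (s - 1)*(s + 3)*(s - 2)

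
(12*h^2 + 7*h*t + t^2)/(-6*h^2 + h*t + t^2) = (4*h + t)/(-2*h + t)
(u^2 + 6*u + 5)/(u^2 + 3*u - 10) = (u + 1)/(u - 2)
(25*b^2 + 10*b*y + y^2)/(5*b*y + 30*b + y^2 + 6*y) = (5*b + y)/(y + 6)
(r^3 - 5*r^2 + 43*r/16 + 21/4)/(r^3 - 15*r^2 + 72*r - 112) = (r^2 - r - 21/16)/(r^2 - 11*r + 28)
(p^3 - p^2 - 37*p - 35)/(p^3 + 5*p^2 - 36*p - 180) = (p^2 - 6*p - 7)/(p^2 - 36)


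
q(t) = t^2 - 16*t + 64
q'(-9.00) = -34.00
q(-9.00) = 289.00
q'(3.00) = -10.00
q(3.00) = 25.00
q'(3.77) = -8.46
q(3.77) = 17.89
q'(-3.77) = -23.54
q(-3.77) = 138.53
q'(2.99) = -10.02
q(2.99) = 25.10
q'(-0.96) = -17.92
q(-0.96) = 80.28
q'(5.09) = -5.82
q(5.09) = 8.47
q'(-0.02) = -16.04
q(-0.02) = 64.32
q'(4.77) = -6.46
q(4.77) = 10.43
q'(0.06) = -15.88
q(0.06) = 63.04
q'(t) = 2*t - 16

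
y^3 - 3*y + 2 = (y - 1)^2*(y + 2)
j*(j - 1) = j^2 - j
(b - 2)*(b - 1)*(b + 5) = b^3 + 2*b^2 - 13*b + 10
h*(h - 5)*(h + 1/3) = h^3 - 14*h^2/3 - 5*h/3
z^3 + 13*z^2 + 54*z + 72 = (z + 3)*(z + 4)*(z + 6)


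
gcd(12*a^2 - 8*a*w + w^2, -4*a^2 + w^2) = -2*a + w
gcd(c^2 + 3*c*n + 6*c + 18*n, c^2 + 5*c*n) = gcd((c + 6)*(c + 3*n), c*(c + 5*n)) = 1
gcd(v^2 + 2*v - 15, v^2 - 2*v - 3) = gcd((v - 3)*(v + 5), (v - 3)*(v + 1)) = v - 3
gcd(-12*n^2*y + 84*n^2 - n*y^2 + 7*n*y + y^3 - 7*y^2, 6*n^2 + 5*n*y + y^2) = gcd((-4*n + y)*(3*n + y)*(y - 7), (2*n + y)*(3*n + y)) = 3*n + y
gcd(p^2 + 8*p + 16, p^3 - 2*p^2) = 1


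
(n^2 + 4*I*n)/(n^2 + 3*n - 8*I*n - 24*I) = n*(n + 4*I)/(n^2 + n*(3 - 8*I) - 24*I)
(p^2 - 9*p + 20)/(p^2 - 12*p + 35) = (p - 4)/(p - 7)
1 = 1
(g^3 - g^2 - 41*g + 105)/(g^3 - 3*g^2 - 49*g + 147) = (g - 5)/(g - 7)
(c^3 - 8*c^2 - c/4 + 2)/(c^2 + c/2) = c - 17/2 + 4/c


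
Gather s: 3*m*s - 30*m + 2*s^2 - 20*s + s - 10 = -30*m + 2*s^2 + s*(3*m - 19) - 10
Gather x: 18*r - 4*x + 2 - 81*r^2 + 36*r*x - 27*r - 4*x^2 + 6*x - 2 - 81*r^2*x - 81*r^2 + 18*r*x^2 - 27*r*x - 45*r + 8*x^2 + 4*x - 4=-162*r^2 - 54*r + x^2*(18*r + 4) + x*(-81*r^2 + 9*r + 6) - 4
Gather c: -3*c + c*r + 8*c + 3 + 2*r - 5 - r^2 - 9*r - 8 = c*(r + 5) - r^2 - 7*r - 10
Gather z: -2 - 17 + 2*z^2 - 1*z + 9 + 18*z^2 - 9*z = 20*z^2 - 10*z - 10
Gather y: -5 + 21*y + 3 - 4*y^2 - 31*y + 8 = -4*y^2 - 10*y + 6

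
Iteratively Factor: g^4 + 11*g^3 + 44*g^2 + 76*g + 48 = (g + 2)*(g^3 + 9*g^2 + 26*g + 24) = (g + 2)*(g + 4)*(g^2 + 5*g + 6) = (g + 2)*(g + 3)*(g + 4)*(g + 2)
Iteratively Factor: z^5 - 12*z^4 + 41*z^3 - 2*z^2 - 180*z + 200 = (z + 2)*(z^4 - 14*z^3 + 69*z^2 - 140*z + 100) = (z - 2)*(z + 2)*(z^3 - 12*z^2 + 45*z - 50) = (z - 2)^2*(z + 2)*(z^2 - 10*z + 25) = (z - 5)*(z - 2)^2*(z + 2)*(z - 5)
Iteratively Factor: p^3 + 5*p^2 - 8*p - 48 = (p - 3)*(p^2 + 8*p + 16) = (p - 3)*(p + 4)*(p + 4)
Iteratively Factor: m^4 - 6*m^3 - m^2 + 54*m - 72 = (m - 4)*(m^3 - 2*m^2 - 9*m + 18) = (m - 4)*(m - 3)*(m^2 + m - 6) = (m - 4)*(m - 3)*(m - 2)*(m + 3)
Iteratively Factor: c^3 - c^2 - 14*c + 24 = (c - 3)*(c^2 + 2*c - 8) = (c - 3)*(c - 2)*(c + 4)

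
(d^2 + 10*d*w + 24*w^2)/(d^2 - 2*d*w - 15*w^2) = (-d^2 - 10*d*w - 24*w^2)/(-d^2 + 2*d*w + 15*w^2)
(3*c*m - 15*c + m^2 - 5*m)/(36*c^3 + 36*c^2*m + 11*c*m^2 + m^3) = (m - 5)/(12*c^2 + 8*c*m + m^2)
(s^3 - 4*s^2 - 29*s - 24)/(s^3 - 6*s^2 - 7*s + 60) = (s^2 - 7*s - 8)/(s^2 - 9*s + 20)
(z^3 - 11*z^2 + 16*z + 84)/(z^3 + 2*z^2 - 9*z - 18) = (z^2 - 13*z + 42)/(z^2 - 9)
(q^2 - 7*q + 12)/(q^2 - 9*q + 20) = (q - 3)/(q - 5)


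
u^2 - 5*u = u*(u - 5)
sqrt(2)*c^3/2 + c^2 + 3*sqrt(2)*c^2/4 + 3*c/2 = c*(c + 3/2)*(sqrt(2)*c/2 + 1)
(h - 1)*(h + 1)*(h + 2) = h^3 + 2*h^2 - h - 2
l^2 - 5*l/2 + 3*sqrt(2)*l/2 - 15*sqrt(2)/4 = (l - 5/2)*(l + 3*sqrt(2)/2)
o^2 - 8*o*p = o*(o - 8*p)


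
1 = 1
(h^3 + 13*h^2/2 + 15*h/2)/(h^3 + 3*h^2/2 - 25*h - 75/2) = h/(h - 5)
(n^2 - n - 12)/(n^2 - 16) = (n + 3)/(n + 4)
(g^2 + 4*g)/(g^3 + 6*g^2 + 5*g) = (g + 4)/(g^2 + 6*g + 5)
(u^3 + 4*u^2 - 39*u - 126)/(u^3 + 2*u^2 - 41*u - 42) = (u + 3)/(u + 1)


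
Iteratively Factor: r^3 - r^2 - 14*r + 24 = (r + 4)*(r^2 - 5*r + 6) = (r - 3)*(r + 4)*(r - 2)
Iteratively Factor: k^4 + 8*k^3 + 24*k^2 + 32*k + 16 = (k + 2)*(k^3 + 6*k^2 + 12*k + 8) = (k + 2)^2*(k^2 + 4*k + 4) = (k + 2)^3*(k + 2)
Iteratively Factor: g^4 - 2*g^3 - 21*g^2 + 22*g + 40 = (g + 1)*(g^3 - 3*g^2 - 18*g + 40) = (g - 5)*(g + 1)*(g^2 + 2*g - 8) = (g - 5)*(g - 2)*(g + 1)*(g + 4)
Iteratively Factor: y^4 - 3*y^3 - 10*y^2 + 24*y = (y + 3)*(y^3 - 6*y^2 + 8*y) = (y - 4)*(y + 3)*(y^2 - 2*y) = (y - 4)*(y - 2)*(y + 3)*(y)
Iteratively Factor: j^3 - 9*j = (j - 3)*(j^2 + 3*j) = j*(j - 3)*(j + 3)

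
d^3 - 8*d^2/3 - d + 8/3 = (d - 8/3)*(d - 1)*(d + 1)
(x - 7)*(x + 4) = x^2 - 3*x - 28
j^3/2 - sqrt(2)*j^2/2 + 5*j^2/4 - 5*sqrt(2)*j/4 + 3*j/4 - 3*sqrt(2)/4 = (j/2 + 1/2)*(j + 3/2)*(j - sqrt(2))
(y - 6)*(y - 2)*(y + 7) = y^3 - y^2 - 44*y + 84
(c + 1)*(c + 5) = c^2 + 6*c + 5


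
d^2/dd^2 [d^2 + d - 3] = 2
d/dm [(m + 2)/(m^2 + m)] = (m*(m + 1) - (m + 2)*(2*m + 1))/(m^2*(m + 1)^2)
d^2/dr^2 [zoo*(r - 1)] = 0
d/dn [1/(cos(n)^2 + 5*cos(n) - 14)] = (2*cos(n) + 5)*sin(n)/(cos(n)^2 + 5*cos(n) - 14)^2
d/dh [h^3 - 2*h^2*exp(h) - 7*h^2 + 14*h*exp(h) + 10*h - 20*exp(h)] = -2*h^2*exp(h) + 3*h^2 + 10*h*exp(h) - 14*h - 6*exp(h) + 10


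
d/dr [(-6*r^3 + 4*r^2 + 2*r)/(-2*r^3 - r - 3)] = 2*(4*r^4 + 10*r^3 + 25*r^2 - 12*r - 3)/(4*r^6 + 4*r^4 + 12*r^3 + r^2 + 6*r + 9)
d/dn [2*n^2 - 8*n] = 4*n - 8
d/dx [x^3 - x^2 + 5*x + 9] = 3*x^2 - 2*x + 5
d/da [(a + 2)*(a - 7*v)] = 2*a - 7*v + 2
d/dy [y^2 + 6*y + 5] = 2*y + 6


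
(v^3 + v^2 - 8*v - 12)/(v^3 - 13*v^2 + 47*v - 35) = (v^3 + v^2 - 8*v - 12)/(v^3 - 13*v^2 + 47*v - 35)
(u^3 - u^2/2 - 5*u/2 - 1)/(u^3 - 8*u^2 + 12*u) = (2*u^2 + 3*u + 1)/(2*u*(u - 6))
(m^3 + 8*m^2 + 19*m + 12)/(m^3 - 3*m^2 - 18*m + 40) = (m^2 + 4*m + 3)/(m^2 - 7*m + 10)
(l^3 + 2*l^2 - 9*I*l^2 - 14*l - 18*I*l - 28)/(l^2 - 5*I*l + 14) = (l^2 + 2*l*(1 - I) - 4*I)/(l + 2*I)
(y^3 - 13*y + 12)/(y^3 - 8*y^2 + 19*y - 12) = (y + 4)/(y - 4)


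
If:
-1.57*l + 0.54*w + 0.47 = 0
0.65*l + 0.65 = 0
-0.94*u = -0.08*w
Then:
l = -1.00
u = -0.32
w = -3.78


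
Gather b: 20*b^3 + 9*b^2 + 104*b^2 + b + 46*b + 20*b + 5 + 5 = 20*b^3 + 113*b^2 + 67*b + 10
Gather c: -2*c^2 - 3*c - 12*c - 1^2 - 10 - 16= -2*c^2 - 15*c - 27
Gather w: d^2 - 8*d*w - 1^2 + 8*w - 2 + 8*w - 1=d^2 + w*(16 - 8*d) - 4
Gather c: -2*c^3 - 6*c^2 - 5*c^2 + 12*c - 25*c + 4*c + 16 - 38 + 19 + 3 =-2*c^3 - 11*c^2 - 9*c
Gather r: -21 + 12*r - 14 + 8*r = 20*r - 35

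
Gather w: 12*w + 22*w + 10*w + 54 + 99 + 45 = 44*w + 198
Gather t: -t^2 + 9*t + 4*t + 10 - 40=-t^2 + 13*t - 30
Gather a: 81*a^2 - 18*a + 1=81*a^2 - 18*a + 1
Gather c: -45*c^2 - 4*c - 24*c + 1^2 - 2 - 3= -45*c^2 - 28*c - 4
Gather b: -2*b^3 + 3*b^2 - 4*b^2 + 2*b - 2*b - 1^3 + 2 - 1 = -2*b^3 - b^2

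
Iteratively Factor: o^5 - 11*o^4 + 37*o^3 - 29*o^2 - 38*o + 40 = (o - 5)*(o^4 - 6*o^3 + 7*o^2 + 6*o - 8) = (o - 5)*(o - 4)*(o^3 - 2*o^2 - o + 2) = (o - 5)*(o - 4)*(o + 1)*(o^2 - 3*o + 2) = (o - 5)*(o - 4)*(o - 2)*(o + 1)*(o - 1)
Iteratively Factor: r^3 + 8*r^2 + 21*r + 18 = (r + 3)*(r^2 + 5*r + 6) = (r + 3)^2*(r + 2)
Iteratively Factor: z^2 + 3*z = (z + 3)*(z)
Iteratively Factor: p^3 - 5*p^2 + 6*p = (p - 2)*(p^2 - 3*p) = (p - 3)*(p - 2)*(p)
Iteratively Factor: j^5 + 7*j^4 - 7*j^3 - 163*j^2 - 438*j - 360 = (j + 3)*(j^4 + 4*j^3 - 19*j^2 - 106*j - 120) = (j + 2)*(j + 3)*(j^3 + 2*j^2 - 23*j - 60) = (j - 5)*(j + 2)*(j + 3)*(j^2 + 7*j + 12) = (j - 5)*(j + 2)*(j + 3)^2*(j + 4)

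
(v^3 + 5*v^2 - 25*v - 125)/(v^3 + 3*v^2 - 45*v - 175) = (v - 5)/(v - 7)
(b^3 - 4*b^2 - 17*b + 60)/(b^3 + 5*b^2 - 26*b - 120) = (b - 3)/(b + 6)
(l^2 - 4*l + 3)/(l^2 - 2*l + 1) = (l - 3)/(l - 1)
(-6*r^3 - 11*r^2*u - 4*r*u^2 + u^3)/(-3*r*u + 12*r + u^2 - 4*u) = (6*r^3 + 11*r^2*u + 4*r*u^2 - u^3)/(3*r*u - 12*r - u^2 + 4*u)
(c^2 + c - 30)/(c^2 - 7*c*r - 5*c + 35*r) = (-c - 6)/(-c + 7*r)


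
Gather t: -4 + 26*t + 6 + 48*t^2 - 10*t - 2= 48*t^2 + 16*t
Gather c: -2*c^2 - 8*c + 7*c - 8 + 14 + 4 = -2*c^2 - c + 10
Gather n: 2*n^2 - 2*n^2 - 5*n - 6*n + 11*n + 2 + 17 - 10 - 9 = 0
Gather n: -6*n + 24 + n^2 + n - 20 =n^2 - 5*n + 4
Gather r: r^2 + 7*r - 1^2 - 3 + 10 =r^2 + 7*r + 6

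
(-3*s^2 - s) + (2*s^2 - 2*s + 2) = -s^2 - 3*s + 2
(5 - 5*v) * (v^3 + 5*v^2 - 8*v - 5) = -5*v^4 - 20*v^3 + 65*v^2 - 15*v - 25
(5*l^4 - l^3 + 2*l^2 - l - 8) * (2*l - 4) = 10*l^5 - 22*l^4 + 8*l^3 - 10*l^2 - 12*l + 32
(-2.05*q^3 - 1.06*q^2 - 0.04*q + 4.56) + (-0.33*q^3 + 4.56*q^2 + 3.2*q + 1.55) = -2.38*q^3 + 3.5*q^2 + 3.16*q + 6.11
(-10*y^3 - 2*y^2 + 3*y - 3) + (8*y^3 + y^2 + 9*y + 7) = -2*y^3 - y^2 + 12*y + 4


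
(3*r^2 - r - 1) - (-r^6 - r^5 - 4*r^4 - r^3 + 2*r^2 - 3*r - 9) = r^6 + r^5 + 4*r^4 + r^3 + r^2 + 2*r + 8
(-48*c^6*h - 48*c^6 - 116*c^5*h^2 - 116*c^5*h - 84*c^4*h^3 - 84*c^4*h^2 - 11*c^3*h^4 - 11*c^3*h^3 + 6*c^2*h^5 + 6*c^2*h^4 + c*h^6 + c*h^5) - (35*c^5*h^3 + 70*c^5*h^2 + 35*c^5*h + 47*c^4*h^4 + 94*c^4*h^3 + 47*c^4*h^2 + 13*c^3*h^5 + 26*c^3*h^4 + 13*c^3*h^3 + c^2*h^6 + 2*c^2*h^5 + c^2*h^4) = -48*c^6*h - 48*c^6 - 35*c^5*h^3 - 186*c^5*h^2 - 151*c^5*h - 47*c^4*h^4 - 178*c^4*h^3 - 131*c^4*h^2 - 13*c^3*h^5 - 37*c^3*h^4 - 24*c^3*h^3 - c^2*h^6 + 4*c^2*h^5 + 5*c^2*h^4 + c*h^6 + c*h^5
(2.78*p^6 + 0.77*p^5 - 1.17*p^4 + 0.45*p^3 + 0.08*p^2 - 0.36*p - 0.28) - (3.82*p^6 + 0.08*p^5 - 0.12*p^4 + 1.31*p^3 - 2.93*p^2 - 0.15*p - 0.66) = -1.04*p^6 + 0.69*p^5 - 1.05*p^4 - 0.86*p^3 + 3.01*p^2 - 0.21*p + 0.38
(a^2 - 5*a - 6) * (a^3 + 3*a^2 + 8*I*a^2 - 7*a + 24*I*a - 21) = a^5 - 2*a^4 + 8*I*a^4 - 28*a^3 - 16*I*a^3 - 4*a^2 - 168*I*a^2 + 147*a - 144*I*a + 126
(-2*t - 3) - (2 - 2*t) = -5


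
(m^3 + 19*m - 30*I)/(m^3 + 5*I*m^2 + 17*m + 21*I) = (m^2 + 3*I*m + 10)/(m^2 + 8*I*m - 7)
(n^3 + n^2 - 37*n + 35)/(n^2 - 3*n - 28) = (-n^3 - n^2 + 37*n - 35)/(-n^2 + 3*n + 28)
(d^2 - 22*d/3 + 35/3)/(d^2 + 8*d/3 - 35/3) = (d - 5)/(d + 5)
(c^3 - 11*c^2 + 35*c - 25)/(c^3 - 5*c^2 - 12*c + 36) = (c^3 - 11*c^2 + 35*c - 25)/(c^3 - 5*c^2 - 12*c + 36)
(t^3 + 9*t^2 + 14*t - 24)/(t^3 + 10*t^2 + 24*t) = (t - 1)/t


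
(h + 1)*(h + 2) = h^2 + 3*h + 2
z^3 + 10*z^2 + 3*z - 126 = (z - 3)*(z + 6)*(z + 7)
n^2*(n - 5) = n^3 - 5*n^2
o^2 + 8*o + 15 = (o + 3)*(o + 5)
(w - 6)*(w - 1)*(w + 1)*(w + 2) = w^4 - 4*w^3 - 13*w^2 + 4*w + 12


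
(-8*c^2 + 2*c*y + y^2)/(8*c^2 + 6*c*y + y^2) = (-2*c + y)/(2*c + y)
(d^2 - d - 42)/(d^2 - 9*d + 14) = (d + 6)/(d - 2)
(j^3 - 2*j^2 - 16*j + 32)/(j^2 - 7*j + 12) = (j^2 + 2*j - 8)/(j - 3)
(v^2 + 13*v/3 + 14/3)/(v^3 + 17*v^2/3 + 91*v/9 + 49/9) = 3*(v + 2)/(3*v^2 + 10*v + 7)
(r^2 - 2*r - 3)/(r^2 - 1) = (r - 3)/(r - 1)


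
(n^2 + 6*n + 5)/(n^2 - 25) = (n + 1)/(n - 5)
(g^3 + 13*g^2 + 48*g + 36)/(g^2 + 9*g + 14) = (g^3 + 13*g^2 + 48*g + 36)/(g^2 + 9*g + 14)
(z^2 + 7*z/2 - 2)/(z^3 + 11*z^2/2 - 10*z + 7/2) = (z + 4)/(z^2 + 6*z - 7)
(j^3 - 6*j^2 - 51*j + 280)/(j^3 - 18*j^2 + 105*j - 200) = (j + 7)/(j - 5)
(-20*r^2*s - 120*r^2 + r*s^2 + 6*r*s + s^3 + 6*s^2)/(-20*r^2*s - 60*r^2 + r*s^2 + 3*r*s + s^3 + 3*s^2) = (s + 6)/(s + 3)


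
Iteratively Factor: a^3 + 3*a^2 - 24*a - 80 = (a + 4)*(a^2 - a - 20) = (a + 4)^2*(a - 5)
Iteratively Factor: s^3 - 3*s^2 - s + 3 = (s + 1)*(s^2 - 4*s + 3) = (s - 3)*(s + 1)*(s - 1)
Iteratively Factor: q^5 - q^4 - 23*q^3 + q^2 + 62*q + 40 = (q - 5)*(q^4 + 4*q^3 - 3*q^2 - 14*q - 8) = (q - 5)*(q + 4)*(q^3 - 3*q - 2) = (q - 5)*(q - 2)*(q + 4)*(q^2 + 2*q + 1) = (q - 5)*(q - 2)*(q + 1)*(q + 4)*(q + 1)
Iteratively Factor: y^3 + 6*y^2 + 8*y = (y + 4)*(y^2 + 2*y) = y*(y + 4)*(y + 2)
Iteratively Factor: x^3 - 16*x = (x + 4)*(x^2 - 4*x) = x*(x + 4)*(x - 4)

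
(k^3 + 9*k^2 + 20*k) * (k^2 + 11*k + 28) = k^5 + 20*k^4 + 147*k^3 + 472*k^2 + 560*k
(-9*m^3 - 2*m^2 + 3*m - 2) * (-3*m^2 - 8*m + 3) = 27*m^5 + 78*m^4 - 20*m^3 - 24*m^2 + 25*m - 6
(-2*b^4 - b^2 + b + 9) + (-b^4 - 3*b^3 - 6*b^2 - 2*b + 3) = -3*b^4 - 3*b^3 - 7*b^2 - b + 12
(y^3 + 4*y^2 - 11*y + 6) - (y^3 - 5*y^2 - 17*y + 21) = 9*y^2 + 6*y - 15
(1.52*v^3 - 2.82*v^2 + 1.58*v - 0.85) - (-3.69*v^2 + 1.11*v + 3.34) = 1.52*v^3 + 0.87*v^2 + 0.47*v - 4.19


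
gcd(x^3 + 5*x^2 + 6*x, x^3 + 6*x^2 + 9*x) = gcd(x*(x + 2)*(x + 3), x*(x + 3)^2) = x^2 + 3*x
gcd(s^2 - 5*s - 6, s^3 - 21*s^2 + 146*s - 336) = s - 6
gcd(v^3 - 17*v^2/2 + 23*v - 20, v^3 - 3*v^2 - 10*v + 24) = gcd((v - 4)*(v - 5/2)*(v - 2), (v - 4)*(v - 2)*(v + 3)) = v^2 - 6*v + 8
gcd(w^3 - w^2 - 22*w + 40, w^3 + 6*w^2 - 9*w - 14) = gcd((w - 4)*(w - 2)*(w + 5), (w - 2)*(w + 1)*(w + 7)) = w - 2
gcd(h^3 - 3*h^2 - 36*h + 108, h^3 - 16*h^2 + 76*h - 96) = h - 6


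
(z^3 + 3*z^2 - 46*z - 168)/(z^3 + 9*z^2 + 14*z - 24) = (z - 7)/(z - 1)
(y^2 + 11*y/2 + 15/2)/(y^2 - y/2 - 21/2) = (2*y + 5)/(2*y - 7)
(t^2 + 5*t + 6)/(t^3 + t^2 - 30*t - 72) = (t + 2)/(t^2 - 2*t - 24)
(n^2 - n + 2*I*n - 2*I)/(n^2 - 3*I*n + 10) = (n - 1)/(n - 5*I)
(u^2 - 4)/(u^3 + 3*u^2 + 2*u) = (u - 2)/(u*(u + 1))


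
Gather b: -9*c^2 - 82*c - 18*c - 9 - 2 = -9*c^2 - 100*c - 11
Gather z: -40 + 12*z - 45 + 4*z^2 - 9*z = 4*z^2 + 3*z - 85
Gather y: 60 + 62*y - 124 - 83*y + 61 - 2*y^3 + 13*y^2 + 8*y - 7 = -2*y^3 + 13*y^2 - 13*y - 10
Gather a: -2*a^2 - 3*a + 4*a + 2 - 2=-2*a^2 + a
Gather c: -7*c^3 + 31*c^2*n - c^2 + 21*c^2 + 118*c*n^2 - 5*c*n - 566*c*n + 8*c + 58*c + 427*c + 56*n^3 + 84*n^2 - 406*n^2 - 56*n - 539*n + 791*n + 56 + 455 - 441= -7*c^3 + c^2*(31*n + 20) + c*(118*n^2 - 571*n + 493) + 56*n^3 - 322*n^2 + 196*n + 70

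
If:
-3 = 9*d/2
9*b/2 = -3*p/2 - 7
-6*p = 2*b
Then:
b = -7/4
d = -2/3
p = 7/12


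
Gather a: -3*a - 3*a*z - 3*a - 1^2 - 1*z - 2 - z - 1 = a*(-3*z - 6) - 2*z - 4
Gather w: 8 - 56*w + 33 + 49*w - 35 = 6 - 7*w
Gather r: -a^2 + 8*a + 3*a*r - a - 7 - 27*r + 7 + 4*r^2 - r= -a^2 + 7*a + 4*r^2 + r*(3*a - 28)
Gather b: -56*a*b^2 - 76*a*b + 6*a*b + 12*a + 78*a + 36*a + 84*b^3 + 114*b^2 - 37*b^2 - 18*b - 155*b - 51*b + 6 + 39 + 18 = 126*a + 84*b^3 + b^2*(77 - 56*a) + b*(-70*a - 224) + 63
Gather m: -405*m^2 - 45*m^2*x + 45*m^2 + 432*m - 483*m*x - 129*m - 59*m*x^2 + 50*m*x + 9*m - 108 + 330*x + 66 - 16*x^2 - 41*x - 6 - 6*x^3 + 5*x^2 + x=m^2*(-45*x - 360) + m*(-59*x^2 - 433*x + 312) - 6*x^3 - 11*x^2 + 290*x - 48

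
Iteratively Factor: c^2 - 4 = (c - 2)*(c + 2)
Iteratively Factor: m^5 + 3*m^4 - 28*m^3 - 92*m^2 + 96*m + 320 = (m + 4)*(m^4 - m^3 - 24*m^2 + 4*m + 80) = (m + 4)^2*(m^3 - 5*m^2 - 4*m + 20) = (m - 2)*(m + 4)^2*(m^2 - 3*m - 10) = (m - 2)*(m + 2)*(m + 4)^2*(m - 5)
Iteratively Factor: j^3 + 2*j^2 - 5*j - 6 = (j + 3)*(j^2 - j - 2) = (j + 1)*(j + 3)*(j - 2)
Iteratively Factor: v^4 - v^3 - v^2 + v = (v + 1)*(v^3 - 2*v^2 + v) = v*(v + 1)*(v^2 - 2*v + 1) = v*(v - 1)*(v + 1)*(v - 1)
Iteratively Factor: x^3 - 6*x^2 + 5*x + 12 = (x - 4)*(x^2 - 2*x - 3) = (x - 4)*(x - 3)*(x + 1)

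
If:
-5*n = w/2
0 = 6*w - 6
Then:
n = -1/10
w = 1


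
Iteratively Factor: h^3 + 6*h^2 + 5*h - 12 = (h + 4)*(h^2 + 2*h - 3) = (h + 3)*(h + 4)*(h - 1)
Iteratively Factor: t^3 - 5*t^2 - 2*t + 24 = (t + 2)*(t^2 - 7*t + 12) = (t - 4)*(t + 2)*(t - 3)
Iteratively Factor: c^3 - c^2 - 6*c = (c + 2)*(c^2 - 3*c) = (c - 3)*(c + 2)*(c)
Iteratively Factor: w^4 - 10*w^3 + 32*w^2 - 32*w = (w)*(w^3 - 10*w^2 + 32*w - 32) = w*(w - 2)*(w^2 - 8*w + 16) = w*(w - 4)*(w - 2)*(w - 4)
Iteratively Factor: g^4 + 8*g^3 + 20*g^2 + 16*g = (g + 2)*(g^3 + 6*g^2 + 8*g) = (g + 2)^2*(g^2 + 4*g) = (g + 2)^2*(g + 4)*(g)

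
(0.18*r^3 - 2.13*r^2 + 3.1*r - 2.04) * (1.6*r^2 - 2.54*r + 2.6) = 0.288*r^5 - 3.8652*r^4 + 10.8382*r^3 - 16.676*r^2 + 13.2416*r - 5.304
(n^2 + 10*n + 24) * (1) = n^2 + 10*n + 24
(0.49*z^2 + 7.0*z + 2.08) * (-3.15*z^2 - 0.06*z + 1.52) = -1.5435*z^4 - 22.0794*z^3 - 6.2272*z^2 + 10.5152*z + 3.1616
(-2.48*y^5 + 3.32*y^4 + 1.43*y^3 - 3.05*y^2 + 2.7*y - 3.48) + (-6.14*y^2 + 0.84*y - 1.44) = -2.48*y^5 + 3.32*y^4 + 1.43*y^3 - 9.19*y^2 + 3.54*y - 4.92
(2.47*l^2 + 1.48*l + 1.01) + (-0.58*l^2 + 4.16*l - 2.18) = 1.89*l^2 + 5.64*l - 1.17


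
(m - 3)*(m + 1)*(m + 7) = m^3 + 5*m^2 - 17*m - 21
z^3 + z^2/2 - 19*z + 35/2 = (z - 7/2)*(z - 1)*(z + 5)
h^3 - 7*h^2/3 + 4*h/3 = h*(h - 4/3)*(h - 1)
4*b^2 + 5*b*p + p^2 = (b + p)*(4*b + p)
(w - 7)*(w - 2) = w^2 - 9*w + 14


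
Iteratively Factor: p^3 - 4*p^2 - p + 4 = (p - 1)*(p^2 - 3*p - 4) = (p - 1)*(p + 1)*(p - 4)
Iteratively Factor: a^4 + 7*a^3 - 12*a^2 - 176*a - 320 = (a + 4)*(a^3 + 3*a^2 - 24*a - 80) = (a + 4)^2*(a^2 - a - 20) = (a - 5)*(a + 4)^2*(a + 4)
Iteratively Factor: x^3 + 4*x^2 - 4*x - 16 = (x + 4)*(x^2 - 4) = (x + 2)*(x + 4)*(x - 2)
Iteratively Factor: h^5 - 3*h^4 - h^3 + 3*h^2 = (h)*(h^4 - 3*h^3 - h^2 + 3*h) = h^2*(h^3 - 3*h^2 - h + 3) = h^2*(h + 1)*(h^2 - 4*h + 3) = h^2*(h - 3)*(h + 1)*(h - 1)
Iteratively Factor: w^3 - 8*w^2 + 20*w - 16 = (w - 4)*(w^2 - 4*w + 4) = (w - 4)*(w - 2)*(w - 2)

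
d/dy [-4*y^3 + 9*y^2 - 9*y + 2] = -12*y^2 + 18*y - 9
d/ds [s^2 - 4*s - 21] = 2*s - 4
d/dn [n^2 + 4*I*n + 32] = 2*n + 4*I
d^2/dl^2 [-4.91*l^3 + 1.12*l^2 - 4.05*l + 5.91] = 2.24 - 29.46*l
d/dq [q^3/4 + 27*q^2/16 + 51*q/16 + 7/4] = 3*q^2/4 + 27*q/8 + 51/16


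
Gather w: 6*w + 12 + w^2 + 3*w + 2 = w^2 + 9*w + 14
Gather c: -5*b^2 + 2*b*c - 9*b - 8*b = -5*b^2 + 2*b*c - 17*b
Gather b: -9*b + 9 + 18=27 - 9*b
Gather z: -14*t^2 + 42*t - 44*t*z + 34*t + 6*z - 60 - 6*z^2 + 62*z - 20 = -14*t^2 + 76*t - 6*z^2 + z*(68 - 44*t) - 80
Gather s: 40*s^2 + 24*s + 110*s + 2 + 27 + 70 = 40*s^2 + 134*s + 99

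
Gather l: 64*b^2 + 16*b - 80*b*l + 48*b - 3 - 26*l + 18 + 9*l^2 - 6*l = 64*b^2 + 64*b + 9*l^2 + l*(-80*b - 32) + 15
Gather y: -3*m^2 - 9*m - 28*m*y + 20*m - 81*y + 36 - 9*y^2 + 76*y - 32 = -3*m^2 + 11*m - 9*y^2 + y*(-28*m - 5) + 4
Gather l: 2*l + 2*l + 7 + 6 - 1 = 4*l + 12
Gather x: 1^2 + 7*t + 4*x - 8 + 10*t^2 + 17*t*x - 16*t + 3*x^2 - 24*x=10*t^2 - 9*t + 3*x^2 + x*(17*t - 20) - 7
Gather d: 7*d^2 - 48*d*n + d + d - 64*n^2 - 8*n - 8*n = 7*d^2 + d*(2 - 48*n) - 64*n^2 - 16*n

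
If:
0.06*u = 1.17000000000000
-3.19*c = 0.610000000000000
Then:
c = -0.19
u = 19.50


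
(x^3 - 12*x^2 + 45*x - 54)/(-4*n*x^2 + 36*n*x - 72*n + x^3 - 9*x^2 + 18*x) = (x - 3)/(-4*n + x)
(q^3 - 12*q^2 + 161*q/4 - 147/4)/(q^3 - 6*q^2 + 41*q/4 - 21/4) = (q - 7)/(q - 1)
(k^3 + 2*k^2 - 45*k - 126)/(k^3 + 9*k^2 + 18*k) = (k - 7)/k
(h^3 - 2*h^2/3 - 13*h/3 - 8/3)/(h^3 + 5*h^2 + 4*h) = (3*h^2 - 5*h - 8)/(3*h*(h + 4))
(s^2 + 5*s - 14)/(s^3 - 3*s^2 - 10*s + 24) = (s + 7)/(s^2 - s - 12)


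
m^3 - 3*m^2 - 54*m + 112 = (m - 8)*(m - 2)*(m + 7)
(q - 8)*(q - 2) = q^2 - 10*q + 16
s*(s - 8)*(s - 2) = s^3 - 10*s^2 + 16*s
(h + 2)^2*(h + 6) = h^3 + 10*h^2 + 28*h + 24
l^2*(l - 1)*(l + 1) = l^4 - l^2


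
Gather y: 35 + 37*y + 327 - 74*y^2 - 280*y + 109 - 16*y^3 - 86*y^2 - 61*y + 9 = -16*y^3 - 160*y^2 - 304*y + 480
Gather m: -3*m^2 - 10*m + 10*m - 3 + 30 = 27 - 3*m^2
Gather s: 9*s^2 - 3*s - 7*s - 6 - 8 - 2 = 9*s^2 - 10*s - 16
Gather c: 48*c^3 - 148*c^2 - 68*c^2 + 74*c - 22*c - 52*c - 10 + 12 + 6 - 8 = 48*c^3 - 216*c^2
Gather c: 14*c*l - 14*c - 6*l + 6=c*(14*l - 14) - 6*l + 6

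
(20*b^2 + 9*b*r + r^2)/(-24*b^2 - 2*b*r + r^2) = (5*b + r)/(-6*b + r)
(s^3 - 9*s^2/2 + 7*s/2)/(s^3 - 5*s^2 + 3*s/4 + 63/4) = 2*s*(s - 1)/(2*s^2 - 3*s - 9)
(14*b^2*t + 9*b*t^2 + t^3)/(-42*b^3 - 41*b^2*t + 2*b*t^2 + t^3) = t*(2*b + t)/(-6*b^2 - 5*b*t + t^2)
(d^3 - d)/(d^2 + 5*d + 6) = (d^3 - d)/(d^2 + 5*d + 6)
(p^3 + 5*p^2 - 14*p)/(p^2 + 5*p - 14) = p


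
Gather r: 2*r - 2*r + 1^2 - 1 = 0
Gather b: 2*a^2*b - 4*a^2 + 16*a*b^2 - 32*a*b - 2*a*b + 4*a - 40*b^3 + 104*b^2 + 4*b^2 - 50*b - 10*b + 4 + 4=-4*a^2 + 4*a - 40*b^3 + b^2*(16*a + 108) + b*(2*a^2 - 34*a - 60) + 8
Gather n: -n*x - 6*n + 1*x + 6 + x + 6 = n*(-x - 6) + 2*x + 12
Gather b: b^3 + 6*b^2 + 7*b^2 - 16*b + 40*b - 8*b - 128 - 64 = b^3 + 13*b^2 + 16*b - 192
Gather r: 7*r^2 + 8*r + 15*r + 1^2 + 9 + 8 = 7*r^2 + 23*r + 18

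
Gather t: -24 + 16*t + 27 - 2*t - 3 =14*t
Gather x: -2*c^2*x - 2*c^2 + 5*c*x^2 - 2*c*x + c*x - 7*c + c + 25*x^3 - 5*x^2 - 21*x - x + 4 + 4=-2*c^2 - 6*c + 25*x^3 + x^2*(5*c - 5) + x*(-2*c^2 - c - 22) + 8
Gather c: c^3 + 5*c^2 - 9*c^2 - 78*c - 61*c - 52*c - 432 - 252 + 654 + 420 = c^3 - 4*c^2 - 191*c + 390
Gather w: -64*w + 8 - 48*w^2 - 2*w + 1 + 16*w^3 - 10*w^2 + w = 16*w^3 - 58*w^2 - 65*w + 9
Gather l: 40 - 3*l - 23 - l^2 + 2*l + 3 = -l^2 - l + 20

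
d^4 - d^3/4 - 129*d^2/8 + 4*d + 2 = (d - 4)*(d - 1/2)*(d + 1/4)*(d + 4)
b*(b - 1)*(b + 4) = b^3 + 3*b^2 - 4*b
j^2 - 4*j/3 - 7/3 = (j - 7/3)*(j + 1)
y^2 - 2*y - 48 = (y - 8)*(y + 6)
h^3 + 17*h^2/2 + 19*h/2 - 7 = (h - 1/2)*(h + 2)*(h + 7)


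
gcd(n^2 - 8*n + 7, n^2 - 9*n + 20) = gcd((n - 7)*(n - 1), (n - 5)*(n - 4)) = 1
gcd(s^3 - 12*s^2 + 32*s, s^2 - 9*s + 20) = s - 4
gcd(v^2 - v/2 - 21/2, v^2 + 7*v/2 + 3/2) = v + 3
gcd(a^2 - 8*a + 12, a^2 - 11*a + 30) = a - 6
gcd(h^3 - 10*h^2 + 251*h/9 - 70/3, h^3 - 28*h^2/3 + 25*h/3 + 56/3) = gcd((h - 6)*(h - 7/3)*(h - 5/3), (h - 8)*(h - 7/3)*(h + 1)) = h - 7/3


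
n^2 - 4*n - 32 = (n - 8)*(n + 4)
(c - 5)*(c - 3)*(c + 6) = c^3 - 2*c^2 - 33*c + 90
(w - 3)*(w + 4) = w^2 + w - 12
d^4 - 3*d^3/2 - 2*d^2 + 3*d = d*(d - 3/2)*(d - sqrt(2))*(d + sqrt(2))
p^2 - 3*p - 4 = (p - 4)*(p + 1)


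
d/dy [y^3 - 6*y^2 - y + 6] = 3*y^2 - 12*y - 1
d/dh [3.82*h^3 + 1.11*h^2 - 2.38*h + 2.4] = 11.46*h^2 + 2.22*h - 2.38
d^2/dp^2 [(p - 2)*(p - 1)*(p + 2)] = 6*p - 2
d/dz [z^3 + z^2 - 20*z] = 3*z^2 + 2*z - 20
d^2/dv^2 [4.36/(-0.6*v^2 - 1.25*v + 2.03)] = (3.1392*v^2 + 6.54*v - 4.36*(1.2*v + 1.25)*(2.4*v + 2.5) - 10.62096)/(0.6*v^2 + 1.25*v - 2.03)^3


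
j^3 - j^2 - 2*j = j*(j - 2)*(j + 1)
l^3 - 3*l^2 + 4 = (l - 2)^2*(l + 1)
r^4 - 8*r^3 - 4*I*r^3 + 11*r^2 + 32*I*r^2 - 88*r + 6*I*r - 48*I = (r - 8)*(r - 6*I)*(r + I)^2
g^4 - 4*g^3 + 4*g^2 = g^2*(g - 2)^2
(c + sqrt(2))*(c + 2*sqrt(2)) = c^2 + 3*sqrt(2)*c + 4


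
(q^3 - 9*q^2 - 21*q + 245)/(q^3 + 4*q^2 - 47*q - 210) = (q - 7)/(q + 6)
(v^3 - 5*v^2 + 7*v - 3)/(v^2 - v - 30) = (-v^3 + 5*v^2 - 7*v + 3)/(-v^2 + v + 30)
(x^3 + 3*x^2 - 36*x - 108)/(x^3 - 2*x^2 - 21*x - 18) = (x + 6)/(x + 1)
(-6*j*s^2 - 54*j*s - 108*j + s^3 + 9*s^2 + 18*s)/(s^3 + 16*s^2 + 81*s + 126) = (-6*j + s)/(s + 7)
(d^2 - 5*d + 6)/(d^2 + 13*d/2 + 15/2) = 2*(d^2 - 5*d + 6)/(2*d^2 + 13*d + 15)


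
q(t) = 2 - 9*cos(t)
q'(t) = 9*sin(t)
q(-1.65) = 2.71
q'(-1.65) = -8.97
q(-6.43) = -6.90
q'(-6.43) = -1.32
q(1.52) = 1.54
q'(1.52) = 8.99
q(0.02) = -7.00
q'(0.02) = 0.18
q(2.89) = 10.72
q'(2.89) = 2.24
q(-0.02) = -7.00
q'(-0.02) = -0.18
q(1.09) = -2.16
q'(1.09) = 7.98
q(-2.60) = 9.71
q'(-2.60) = -4.64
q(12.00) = -5.59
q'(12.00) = -4.83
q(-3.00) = 10.91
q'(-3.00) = -1.27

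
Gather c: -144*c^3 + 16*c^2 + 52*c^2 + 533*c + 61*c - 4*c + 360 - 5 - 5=-144*c^3 + 68*c^2 + 590*c + 350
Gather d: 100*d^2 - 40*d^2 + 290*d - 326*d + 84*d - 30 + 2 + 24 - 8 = 60*d^2 + 48*d - 12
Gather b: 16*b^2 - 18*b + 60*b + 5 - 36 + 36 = 16*b^2 + 42*b + 5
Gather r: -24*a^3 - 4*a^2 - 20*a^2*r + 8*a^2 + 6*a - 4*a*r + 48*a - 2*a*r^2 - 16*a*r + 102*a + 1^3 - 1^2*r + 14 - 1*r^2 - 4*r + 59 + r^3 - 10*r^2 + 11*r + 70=-24*a^3 + 4*a^2 + 156*a + r^3 + r^2*(-2*a - 11) + r*(-20*a^2 - 20*a + 6) + 144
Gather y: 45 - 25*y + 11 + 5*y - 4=52 - 20*y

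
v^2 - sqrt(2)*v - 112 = (v - 8*sqrt(2))*(v + 7*sqrt(2))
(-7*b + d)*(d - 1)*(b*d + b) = -7*b^2*d^2 + 7*b^2 + b*d^3 - b*d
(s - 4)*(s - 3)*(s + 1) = s^3 - 6*s^2 + 5*s + 12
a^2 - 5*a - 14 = (a - 7)*(a + 2)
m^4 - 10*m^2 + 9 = (m - 3)*(m - 1)*(m + 1)*(m + 3)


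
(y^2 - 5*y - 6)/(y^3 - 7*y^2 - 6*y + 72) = (y + 1)/(y^2 - y - 12)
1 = 1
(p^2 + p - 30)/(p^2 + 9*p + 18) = (p - 5)/(p + 3)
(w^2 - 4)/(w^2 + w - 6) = (w + 2)/(w + 3)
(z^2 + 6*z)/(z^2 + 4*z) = (z + 6)/(z + 4)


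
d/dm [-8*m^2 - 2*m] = -16*m - 2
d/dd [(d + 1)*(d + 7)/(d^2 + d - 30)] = (-7*d^2 - 74*d - 247)/(d^4 + 2*d^3 - 59*d^2 - 60*d + 900)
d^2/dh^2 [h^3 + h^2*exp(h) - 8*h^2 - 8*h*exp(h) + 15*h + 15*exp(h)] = h^2*exp(h) - 4*h*exp(h) + 6*h + exp(h) - 16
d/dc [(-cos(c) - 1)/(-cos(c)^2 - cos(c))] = sin(c)/cos(c)^2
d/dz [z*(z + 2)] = 2*z + 2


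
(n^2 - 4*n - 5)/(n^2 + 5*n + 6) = (n^2 - 4*n - 5)/(n^2 + 5*n + 6)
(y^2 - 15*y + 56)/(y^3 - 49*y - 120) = (y - 7)/(y^2 + 8*y + 15)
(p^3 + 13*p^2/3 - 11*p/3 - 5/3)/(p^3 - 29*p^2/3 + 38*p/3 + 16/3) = (p^2 + 4*p - 5)/(p^2 - 10*p + 16)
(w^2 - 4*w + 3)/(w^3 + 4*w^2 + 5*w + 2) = (w^2 - 4*w + 3)/(w^3 + 4*w^2 + 5*w + 2)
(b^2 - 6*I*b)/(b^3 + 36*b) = 1/(b + 6*I)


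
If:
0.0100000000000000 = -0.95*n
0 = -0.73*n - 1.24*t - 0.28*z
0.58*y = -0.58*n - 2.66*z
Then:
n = -0.01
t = 0.00619694397283531 - 0.225806451612903*z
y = 0.0105263157894737 - 4.58620689655172*z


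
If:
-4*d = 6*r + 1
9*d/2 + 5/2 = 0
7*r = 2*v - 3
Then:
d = -5/9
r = 11/54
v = 239/108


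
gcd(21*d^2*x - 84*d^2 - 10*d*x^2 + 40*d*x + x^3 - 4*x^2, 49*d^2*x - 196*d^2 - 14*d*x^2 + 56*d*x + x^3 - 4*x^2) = -7*d*x + 28*d + x^2 - 4*x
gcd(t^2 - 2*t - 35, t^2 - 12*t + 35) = t - 7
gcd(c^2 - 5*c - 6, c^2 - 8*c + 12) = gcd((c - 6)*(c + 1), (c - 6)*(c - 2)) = c - 6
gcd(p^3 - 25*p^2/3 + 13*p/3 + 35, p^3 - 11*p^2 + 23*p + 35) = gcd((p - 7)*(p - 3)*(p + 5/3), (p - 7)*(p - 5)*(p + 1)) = p - 7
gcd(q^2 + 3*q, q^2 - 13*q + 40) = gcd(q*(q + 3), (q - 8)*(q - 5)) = 1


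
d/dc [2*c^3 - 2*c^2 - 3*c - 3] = 6*c^2 - 4*c - 3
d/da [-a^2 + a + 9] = 1 - 2*a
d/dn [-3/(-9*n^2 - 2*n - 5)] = 6*(-9*n - 1)/(9*n^2 + 2*n + 5)^2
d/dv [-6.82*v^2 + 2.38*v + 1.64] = 2.38 - 13.64*v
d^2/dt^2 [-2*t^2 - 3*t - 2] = -4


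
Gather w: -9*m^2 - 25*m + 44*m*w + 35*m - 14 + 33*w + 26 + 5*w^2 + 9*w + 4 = -9*m^2 + 10*m + 5*w^2 + w*(44*m + 42) + 16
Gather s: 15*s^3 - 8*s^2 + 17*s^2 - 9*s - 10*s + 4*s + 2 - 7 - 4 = 15*s^3 + 9*s^2 - 15*s - 9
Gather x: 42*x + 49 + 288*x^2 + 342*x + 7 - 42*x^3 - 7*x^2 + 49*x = -42*x^3 + 281*x^2 + 433*x + 56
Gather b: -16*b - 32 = -16*b - 32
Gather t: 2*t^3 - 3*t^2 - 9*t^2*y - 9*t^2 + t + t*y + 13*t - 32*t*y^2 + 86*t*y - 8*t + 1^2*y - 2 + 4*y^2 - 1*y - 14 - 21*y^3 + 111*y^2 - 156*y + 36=2*t^3 + t^2*(-9*y - 12) + t*(-32*y^2 + 87*y + 6) - 21*y^3 + 115*y^2 - 156*y + 20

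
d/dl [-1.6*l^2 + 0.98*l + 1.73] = 0.98 - 3.2*l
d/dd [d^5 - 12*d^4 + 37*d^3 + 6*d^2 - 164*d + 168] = 5*d^4 - 48*d^3 + 111*d^2 + 12*d - 164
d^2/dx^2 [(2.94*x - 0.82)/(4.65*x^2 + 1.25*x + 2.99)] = ((0.276000000000001 - 82.026*x)*(4.65*x^2 + 1.25*x + 2.99) + (2.94*x - 0.82)*(9.3*x + 1.25)*(18.6*x + 2.5))/(4.65*x^2 + 1.25*x + 2.99)^3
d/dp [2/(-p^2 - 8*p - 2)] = 4*(p + 4)/(p^2 + 8*p + 2)^2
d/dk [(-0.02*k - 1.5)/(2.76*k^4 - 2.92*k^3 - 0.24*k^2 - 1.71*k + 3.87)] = (0.1656*k^4 + 16.4432*k^3 - 13.1448*k^2 - 0.72*k - 2.6424)/(7.6176*k^8 - 16.1184*k^7 + 7.2016*k^6 - 8.0376*k^5 + 31.4064*k^4 - 21.78*k^3 + 1.0665*k^2 - 13.2354*k + 14.9769)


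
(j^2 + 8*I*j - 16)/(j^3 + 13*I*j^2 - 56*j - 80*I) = 1/(j + 5*I)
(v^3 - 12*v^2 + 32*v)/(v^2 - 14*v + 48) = v*(v - 4)/(v - 6)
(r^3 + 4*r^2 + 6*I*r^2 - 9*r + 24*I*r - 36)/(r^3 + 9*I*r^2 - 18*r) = (r^2 + r*(4 + 3*I) + 12*I)/(r*(r + 6*I))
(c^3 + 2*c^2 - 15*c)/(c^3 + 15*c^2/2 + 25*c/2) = 2*(c - 3)/(2*c + 5)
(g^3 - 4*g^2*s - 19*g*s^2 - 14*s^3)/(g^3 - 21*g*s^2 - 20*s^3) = (-g^2 + 5*g*s + 14*s^2)/(-g^2 + g*s + 20*s^2)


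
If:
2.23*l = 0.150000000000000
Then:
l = 0.07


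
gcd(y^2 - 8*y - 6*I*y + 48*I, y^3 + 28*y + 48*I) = y - 6*I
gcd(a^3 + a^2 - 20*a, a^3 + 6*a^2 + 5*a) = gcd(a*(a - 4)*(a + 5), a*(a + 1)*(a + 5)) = a^2 + 5*a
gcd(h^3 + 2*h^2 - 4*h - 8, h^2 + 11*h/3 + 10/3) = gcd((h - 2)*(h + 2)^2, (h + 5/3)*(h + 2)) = h + 2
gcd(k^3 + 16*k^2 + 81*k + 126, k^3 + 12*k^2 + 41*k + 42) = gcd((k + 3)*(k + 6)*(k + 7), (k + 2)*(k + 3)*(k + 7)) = k^2 + 10*k + 21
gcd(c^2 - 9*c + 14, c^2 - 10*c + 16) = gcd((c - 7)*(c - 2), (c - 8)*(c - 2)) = c - 2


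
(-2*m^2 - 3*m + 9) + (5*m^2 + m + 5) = 3*m^2 - 2*m + 14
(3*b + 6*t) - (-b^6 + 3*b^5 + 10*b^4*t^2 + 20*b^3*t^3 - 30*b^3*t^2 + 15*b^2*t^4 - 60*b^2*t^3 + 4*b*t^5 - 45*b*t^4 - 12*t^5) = b^6 - 3*b^5 - 10*b^4*t^2 - 20*b^3*t^3 + 30*b^3*t^2 - 15*b^2*t^4 + 60*b^2*t^3 - 4*b*t^5 + 45*b*t^4 + 3*b + 12*t^5 + 6*t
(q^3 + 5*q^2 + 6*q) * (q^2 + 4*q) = q^5 + 9*q^4 + 26*q^3 + 24*q^2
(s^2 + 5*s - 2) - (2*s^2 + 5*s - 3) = 1 - s^2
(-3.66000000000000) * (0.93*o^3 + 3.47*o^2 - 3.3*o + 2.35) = -3.4038*o^3 - 12.7002*o^2 + 12.078*o - 8.601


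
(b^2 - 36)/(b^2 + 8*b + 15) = (b^2 - 36)/(b^2 + 8*b + 15)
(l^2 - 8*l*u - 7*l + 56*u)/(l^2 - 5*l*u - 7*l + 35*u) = (-l + 8*u)/(-l + 5*u)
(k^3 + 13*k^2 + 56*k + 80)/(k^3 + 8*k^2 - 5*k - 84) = (k^2 + 9*k + 20)/(k^2 + 4*k - 21)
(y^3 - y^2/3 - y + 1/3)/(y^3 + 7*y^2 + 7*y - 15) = (3*y^2 + 2*y - 1)/(3*(y^2 + 8*y + 15))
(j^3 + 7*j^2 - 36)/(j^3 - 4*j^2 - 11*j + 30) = (j + 6)/(j - 5)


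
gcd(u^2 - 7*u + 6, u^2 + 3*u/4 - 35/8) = 1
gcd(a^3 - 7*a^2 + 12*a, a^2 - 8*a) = a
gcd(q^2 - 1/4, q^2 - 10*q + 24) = 1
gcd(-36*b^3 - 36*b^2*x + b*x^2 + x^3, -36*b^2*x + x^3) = -36*b^2 + x^2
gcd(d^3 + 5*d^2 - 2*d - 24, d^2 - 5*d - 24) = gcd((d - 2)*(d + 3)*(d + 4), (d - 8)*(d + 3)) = d + 3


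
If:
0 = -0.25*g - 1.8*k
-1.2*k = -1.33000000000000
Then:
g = -7.98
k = 1.11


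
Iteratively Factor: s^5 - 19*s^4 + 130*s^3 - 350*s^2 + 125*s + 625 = (s - 5)*(s^4 - 14*s^3 + 60*s^2 - 50*s - 125) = (s - 5)^2*(s^3 - 9*s^2 + 15*s + 25) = (s - 5)^3*(s^2 - 4*s - 5) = (s - 5)^3*(s + 1)*(s - 5)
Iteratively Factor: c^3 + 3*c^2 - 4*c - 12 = (c + 2)*(c^2 + c - 6) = (c - 2)*(c + 2)*(c + 3)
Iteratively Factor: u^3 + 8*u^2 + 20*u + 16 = (u + 2)*(u^2 + 6*u + 8) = (u + 2)^2*(u + 4)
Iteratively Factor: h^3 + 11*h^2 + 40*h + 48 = (h + 4)*(h^2 + 7*h + 12) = (h + 4)^2*(h + 3)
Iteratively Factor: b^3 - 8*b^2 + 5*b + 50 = (b - 5)*(b^2 - 3*b - 10) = (b - 5)*(b + 2)*(b - 5)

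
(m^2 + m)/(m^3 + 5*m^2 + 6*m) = (m + 1)/(m^2 + 5*m + 6)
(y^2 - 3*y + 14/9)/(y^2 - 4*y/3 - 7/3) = (y - 2/3)/(y + 1)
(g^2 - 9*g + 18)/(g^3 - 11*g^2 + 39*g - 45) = (g - 6)/(g^2 - 8*g + 15)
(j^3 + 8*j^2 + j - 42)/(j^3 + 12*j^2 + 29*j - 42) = (j^2 + j - 6)/(j^2 + 5*j - 6)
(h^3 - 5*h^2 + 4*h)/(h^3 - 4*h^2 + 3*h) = (h - 4)/(h - 3)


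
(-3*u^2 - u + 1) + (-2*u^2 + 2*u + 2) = -5*u^2 + u + 3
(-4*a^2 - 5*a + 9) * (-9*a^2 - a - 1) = 36*a^4 + 49*a^3 - 72*a^2 - 4*a - 9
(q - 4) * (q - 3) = q^2 - 7*q + 12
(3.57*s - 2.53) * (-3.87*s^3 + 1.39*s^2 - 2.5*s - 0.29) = -13.8159*s^4 + 14.7534*s^3 - 12.4417*s^2 + 5.2897*s + 0.7337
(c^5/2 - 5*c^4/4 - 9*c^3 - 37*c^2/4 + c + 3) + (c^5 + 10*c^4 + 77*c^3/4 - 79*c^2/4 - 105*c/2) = 3*c^5/2 + 35*c^4/4 + 41*c^3/4 - 29*c^2 - 103*c/2 + 3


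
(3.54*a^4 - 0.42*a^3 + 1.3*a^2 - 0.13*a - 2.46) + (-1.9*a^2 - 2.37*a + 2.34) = 3.54*a^4 - 0.42*a^3 - 0.6*a^2 - 2.5*a - 0.12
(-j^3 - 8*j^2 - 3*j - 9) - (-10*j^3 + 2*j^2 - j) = 9*j^3 - 10*j^2 - 2*j - 9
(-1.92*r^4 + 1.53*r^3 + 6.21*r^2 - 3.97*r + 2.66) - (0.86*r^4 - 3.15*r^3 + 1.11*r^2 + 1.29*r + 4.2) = -2.78*r^4 + 4.68*r^3 + 5.1*r^2 - 5.26*r - 1.54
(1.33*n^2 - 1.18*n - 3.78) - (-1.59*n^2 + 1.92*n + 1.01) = 2.92*n^2 - 3.1*n - 4.79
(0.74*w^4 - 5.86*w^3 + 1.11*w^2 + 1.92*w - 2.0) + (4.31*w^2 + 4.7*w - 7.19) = 0.74*w^4 - 5.86*w^3 + 5.42*w^2 + 6.62*w - 9.19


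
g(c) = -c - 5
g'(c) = -1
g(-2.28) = -2.72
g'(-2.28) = -1.00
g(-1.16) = -3.84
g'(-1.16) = -1.00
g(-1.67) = -3.33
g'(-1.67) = -1.00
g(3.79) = -8.79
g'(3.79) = -1.00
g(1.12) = -6.12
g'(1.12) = -1.00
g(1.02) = -6.02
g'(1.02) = -1.00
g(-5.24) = 0.24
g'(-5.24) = -1.00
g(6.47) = -11.47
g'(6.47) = -1.00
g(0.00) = -5.00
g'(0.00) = -1.00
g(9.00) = -14.00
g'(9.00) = -1.00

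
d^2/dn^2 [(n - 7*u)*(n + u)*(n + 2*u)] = 6*n - 8*u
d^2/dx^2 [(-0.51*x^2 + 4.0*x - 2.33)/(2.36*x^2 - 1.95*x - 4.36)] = (39.86276*x^3 - 109.349184*x^2 + 311.28636*x - 153.074978)/(13.144256*x^6 - 32.58216*x^5 - 45.928668*x^4 + 112.973445*x^3 + 84.851268*x^2 - 111.20616*x - 82.881856)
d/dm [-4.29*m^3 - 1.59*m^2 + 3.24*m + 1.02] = -12.87*m^2 - 3.18*m + 3.24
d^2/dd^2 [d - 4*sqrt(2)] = 0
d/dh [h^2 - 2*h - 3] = 2*h - 2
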